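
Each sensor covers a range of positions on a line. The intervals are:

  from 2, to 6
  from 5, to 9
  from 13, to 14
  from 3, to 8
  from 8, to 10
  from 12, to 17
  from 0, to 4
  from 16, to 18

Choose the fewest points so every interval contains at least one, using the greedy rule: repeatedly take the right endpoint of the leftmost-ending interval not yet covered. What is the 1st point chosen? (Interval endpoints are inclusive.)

4

By right end: [0,4]  [2,6]  [3,8]  [5,9]  [8,10]  [13,14]  [12,17]  [16,18]
[0,4] uncovered → point at 4; [5,9] uncovered → point at 9; [13,14] uncovered → point at 14; [16,18] uncovered → point at 18.
Points: 4, 9, 14, 18 (4 total).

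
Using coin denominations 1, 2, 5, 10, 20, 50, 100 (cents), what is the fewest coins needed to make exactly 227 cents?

5

227 = 2×100 + 1×20 + 1×5 + 1×2
Total coins = 2 + 1 + 1 + 1 = 5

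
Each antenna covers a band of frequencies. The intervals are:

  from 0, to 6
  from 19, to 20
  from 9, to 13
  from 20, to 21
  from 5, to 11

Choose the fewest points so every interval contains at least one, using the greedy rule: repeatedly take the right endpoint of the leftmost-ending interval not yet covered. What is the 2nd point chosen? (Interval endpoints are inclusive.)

13

Sort by right endpoint; whenever an interval is uncovered, place a point at its right end.
Sorted: [0,6] [5,11] [9,13] [19,20] [20,21]
{[0,6],[5,11]} hit by 6; {[9,13]} hit by 13; {[19,20],[20,21]} hit by 20.
Points: 6, 13, 20 (3 total).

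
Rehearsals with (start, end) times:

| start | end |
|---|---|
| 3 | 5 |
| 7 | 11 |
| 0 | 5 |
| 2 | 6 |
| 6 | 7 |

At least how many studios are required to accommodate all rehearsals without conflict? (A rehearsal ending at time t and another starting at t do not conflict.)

The answer is the maximum number of intervals overlapping at any instant.
Events (time:±→running): 0:+→1 2:+→2 3:+→3 … peak 3.

3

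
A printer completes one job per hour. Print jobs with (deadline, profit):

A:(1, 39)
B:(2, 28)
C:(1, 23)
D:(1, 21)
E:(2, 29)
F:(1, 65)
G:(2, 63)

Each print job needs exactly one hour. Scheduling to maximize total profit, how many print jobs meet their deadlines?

2

Sort by profit descending; place each in the latest free slot ≤ its deadline.
By profit: F(d1,65), G(d2,63), A(d1,39), E(d2,29), B(d2,28), C(d1,23), D(d1,21)
F→slot 1; G→slot 2; A skipped; E skipped; B skipped; C skipped; D skipped.
2 of 7 scheduled.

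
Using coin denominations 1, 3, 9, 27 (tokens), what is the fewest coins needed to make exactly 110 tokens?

6

Greedy: take as many of the largest coin as possible, then repeat with the remainder.
110 − 4×27→2 − 2×1→0
Total coins = 4 + 2 = 6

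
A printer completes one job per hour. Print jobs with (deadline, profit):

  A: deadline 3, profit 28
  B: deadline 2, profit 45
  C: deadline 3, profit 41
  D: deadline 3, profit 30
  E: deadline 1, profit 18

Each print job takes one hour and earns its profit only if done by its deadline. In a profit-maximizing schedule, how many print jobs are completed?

By profit: B(d2,45), C(d3,41), D(d3,30), A(d3,28), E(d1,18)
B→slot 2; C→slot 3; D→slot 1; A skipped; E skipped.
3 of 5 scheduled.

3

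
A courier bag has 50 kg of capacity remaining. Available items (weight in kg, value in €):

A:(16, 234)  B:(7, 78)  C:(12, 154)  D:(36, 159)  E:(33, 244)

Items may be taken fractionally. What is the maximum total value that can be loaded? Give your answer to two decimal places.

Ratios (sorted): A 14.62, C 12.83, B 11.14, E 7.39, D 4.42
take A (16 @ 234); take C (12 @ 154); take B (7 @ 78); take 15/33 of E → 110.91. Capacity used 50/50.
Total value = 576.91

576.91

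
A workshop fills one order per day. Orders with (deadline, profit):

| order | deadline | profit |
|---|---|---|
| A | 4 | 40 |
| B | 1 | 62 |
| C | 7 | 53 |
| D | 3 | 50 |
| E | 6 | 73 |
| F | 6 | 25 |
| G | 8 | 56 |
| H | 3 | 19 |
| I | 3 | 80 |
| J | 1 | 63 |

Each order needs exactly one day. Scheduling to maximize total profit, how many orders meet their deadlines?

8

Sort by profit descending; place each in the latest free slot ≤ its deadline.
By profit: I(d3,80), E(d6,73), J(d1,63), B(d1,62), G(d8,56), C(d7,53), D(d3,50), A(d4,40), F(d6,25), H(d3,19)
I→slot 3; E→slot 6; J→slot 1; B skipped; G→slot 8; C→slot 7; D→slot 2; A→slot 4; F→slot 5; H skipped.
8 of 10 scheduled.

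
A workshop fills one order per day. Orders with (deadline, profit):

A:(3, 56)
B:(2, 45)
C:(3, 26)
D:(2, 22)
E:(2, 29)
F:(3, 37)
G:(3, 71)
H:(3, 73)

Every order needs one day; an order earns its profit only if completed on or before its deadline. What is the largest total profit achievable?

Sort by profit descending; place each in the latest free slot ≤ its deadline.
Profit order: H=73 G=71 A=56 B=45 F=37 E=29 C=26 D=22
Assign: H→slot 3, G→slot 2, A→slot 1, B skipped, F skipped, E skipped, C skipped, D skipped.
Slots: [1:A] [2:G] [3:H]
Profit = 56 + 71 + 73 = 200

200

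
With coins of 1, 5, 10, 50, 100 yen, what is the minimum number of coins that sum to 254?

254 = 2×100 + 1×50 + 4×1
Total coins = 2 + 1 + 4 = 7

7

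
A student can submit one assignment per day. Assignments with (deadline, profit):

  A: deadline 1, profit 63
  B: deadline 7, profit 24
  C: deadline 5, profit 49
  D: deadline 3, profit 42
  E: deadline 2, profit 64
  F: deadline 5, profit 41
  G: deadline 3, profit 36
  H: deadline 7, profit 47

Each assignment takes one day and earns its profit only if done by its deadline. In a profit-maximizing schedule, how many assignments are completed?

Take jobs in profit order; each goes to the latest open slot no later than its deadline.
By profit: E(d2,64), A(d1,63), C(d5,49), H(d7,47), D(d3,42), F(d5,41), G(d3,36), B(d7,24)
E→slot 2; A→slot 1; C→slot 5; H→slot 7; D→slot 3; F→slot 4; G skipped; B→slot 6.
7 of 8 scheduled.

7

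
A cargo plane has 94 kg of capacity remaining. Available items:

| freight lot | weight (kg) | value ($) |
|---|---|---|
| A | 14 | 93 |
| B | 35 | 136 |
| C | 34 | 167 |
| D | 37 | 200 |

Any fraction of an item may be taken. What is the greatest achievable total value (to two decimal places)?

494.97

Sort by value per unit weight and fill in that order.
Ratios (sorted): A 6.64, D 5.41, C 4.91, B 3.89
take A (14 @ 93); take D (37 @ 200); take C (34 @ 167); take 9/35 of B → 34.97. Capacity used 94/94.
Total value = 494.97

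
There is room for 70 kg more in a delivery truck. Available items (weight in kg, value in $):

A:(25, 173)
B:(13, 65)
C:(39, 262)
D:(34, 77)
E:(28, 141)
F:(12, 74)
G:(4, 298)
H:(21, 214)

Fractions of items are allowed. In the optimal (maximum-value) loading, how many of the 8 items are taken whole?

Greedy by value/weight ratio, highest first.
Order: G (298/4=74.50) > H (214/21=10.19) > A (173/25=6.92) > C (262/39=6.72) > F (74/12=6.17) > E (141/28=5.04) > B (65/13=5.00) > D (77/34=2.26)
Fill: take G (4 @ 298) → take H (21 @ 214) → take A (25 @ 173) → take 20/39 of C → 134.36; 70/70 used.
3 item(s) taken whole; one partial (take 20/39 of C).

3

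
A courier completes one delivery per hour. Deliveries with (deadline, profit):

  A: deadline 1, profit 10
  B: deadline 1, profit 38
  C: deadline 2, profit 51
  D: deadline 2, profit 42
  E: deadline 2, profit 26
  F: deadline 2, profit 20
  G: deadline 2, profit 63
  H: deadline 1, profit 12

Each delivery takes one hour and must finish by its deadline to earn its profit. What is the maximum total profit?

By profit: G(d2,63), C(d2,51), D(d2,42), B(d1,38), E(d2,26), F(d2,20), H(d1,12), A(d1,10)
G→slot 2; C→slot 1; D skipped; B skipped; E skipped; F skipped; H skipped; A skipped.
Profit = 51 + 63 = 114

114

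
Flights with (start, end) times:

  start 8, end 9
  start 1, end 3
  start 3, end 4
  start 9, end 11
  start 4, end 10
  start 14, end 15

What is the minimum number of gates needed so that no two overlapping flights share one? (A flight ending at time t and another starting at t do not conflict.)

2

Events (time:±→running): 1:+→1 3:-→0 3:+→1 4:-→0 4:+→1 8:+→2 … peak 2.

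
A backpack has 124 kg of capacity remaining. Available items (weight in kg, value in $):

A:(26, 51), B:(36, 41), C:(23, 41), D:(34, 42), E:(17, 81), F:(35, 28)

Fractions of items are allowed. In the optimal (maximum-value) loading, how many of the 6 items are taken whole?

Ratios (sorted): E 4.76, A 1.96, C 1.78, D 1.24, B 1.14, F 0.80
take E (17 @ 81); take A (26 @ 51); take C (23 @ 41); take D (34 @ 42); take 24/36 of B → 27.33. Capacity used 124/124.
4 item(s) taken whole; one partial (take 24/36 of B).

4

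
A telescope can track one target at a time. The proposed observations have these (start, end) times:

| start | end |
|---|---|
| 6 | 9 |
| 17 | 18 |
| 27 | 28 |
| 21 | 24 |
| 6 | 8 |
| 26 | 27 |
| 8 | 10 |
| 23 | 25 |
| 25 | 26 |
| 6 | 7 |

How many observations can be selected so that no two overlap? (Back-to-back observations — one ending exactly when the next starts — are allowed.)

By end time: (6,7), (6,8), (6,9), (8,10), (17,18), (21,24), (23,25), (25,26), (26,27), (27,28).
Pick (6,7); next start ≥ 7 → (8,10); next start ≥ 10 → (17,18); next start ≥ 18 → (21,24); next start ≥ 24 → (25,26); next start ≥ 26 → (26,27); next start ≥ 27 → (27,28).
Selected 7 observations.

7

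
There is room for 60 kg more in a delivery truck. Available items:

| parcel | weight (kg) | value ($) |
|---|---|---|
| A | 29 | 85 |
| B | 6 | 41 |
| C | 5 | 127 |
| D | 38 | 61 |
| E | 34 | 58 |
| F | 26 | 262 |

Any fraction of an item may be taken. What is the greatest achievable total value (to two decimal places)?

Sort by value per unit weight and fill in that order.
Order: C (127/5=25.40) > F (262/26=10.08) > B (41/6=6.83) > A (85/29=2.93) > E (58/34=1.71) > D (61/38=1.61)
Fill: take C (5 @ 127) → take F (26 @ 262) → take B (6 @ 41) → take 23/29 of A → 67.41; 60/60 used.
Total value = 497.41

497.41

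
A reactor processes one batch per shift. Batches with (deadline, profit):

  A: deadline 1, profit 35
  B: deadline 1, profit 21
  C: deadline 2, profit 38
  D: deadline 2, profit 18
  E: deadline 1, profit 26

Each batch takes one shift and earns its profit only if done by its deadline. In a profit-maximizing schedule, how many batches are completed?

2

Take jobs in profit order; each goes to the latest open slot no later than its deadline.
Profit order: C=38 A=35 E=26 B=21 D=18
Assign: C→slot 2, A→slot 1, E skipped, B skipped, D skipped.
Slots: [1:A] [2:C]
2 of 5 scheduled.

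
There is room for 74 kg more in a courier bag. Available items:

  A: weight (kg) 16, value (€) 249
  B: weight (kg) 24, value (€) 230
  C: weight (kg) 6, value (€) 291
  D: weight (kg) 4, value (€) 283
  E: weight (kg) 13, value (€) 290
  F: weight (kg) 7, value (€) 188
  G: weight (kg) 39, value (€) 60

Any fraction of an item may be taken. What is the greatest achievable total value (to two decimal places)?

1537.15

Greedy by value/weight ratio, highest first.
Ratios (sorted): D 70.75, C 48.50, F 26.86, E 22.31, A 15.56, B 9.58, G 1.54
take D (4 @ 283); take C (6 @ 291); take F (7 @ 188); take E (13 @ 290); take A (16 @ 249); take B (24 @ 230); take 4/39 of G → 6.15. Capacity used 74/74.
Total value = 1537.15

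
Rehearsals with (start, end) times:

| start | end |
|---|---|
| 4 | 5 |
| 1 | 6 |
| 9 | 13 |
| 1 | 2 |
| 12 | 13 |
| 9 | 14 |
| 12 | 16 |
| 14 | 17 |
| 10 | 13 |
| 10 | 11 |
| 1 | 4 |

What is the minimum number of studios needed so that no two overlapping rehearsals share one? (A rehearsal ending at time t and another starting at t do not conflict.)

Events (time:±→running): 1:+→1 1:+→2 1:+→3 2:-→2 4:-→1 4:+→2 5:-→1 6:-→0 9:+→1 9:+→2 10:+→3 10:+→4 11:-→3 12:+→4 12:+→5 … peak 5.

5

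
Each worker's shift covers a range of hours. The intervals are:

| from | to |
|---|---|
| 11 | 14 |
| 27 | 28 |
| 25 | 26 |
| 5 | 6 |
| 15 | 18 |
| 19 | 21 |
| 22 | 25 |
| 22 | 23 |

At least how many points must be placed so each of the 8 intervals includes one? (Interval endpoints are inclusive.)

7

Sort by right endpoint; whenever an interval is uncovered, place a point at its right end.
Sorted: [5,6] [11,14] [15,18] [19,21] [22,23] [22,25] [25,26] [27,28]
{[5,6]} hit by 6; {[11,14]} hit by 14; {[15,18]} hit by 18; {[19,21]} hit by 21; {[22,23],[22,25]} hit by 23; {[25,26]} hit by 26; {[27,28]} hit by 28.
Points: 6, 14, 18, 21, 23, 26, 28 (7 total).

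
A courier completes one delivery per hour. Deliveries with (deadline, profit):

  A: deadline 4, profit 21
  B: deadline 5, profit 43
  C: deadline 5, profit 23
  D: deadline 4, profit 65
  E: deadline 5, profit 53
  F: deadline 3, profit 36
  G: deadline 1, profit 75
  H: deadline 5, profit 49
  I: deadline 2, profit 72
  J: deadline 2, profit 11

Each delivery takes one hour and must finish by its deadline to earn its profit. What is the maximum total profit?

314

Take jobs in profit order; each goes to the latest open slot no later than its deadline.
Profit order: G=75 I=72 D=65 E=53 H=49 B=43 F=36 C=23 A=21 J=11
Assign: G→slot 1, I→slot 2, D→slot 4, E→slot 5, H→slot 3, B skipped, F skipped, C skipped, A skipped, J skipped.
Slots: [1:G] [2:I] [3:H] [4:D] [5:E]
Profit = 75 + 72 + 49 + 65 + 53 = 314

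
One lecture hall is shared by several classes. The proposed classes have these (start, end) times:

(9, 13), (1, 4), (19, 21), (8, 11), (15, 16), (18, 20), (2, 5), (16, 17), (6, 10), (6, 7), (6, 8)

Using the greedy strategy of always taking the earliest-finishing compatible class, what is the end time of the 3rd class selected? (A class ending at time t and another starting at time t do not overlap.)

11

Greedy by earliest finish: after sorting by end time, pick each interval compatible with the last pick.
By end time: (1,4), (2,5), (6,7), (6,8), (6,10), (8,11), (9,13), (15,16), (16,17), (18,20), (19,21).
Pick (1,4); next start ≥ 4 → (6,7); next start ≥ 7 → (8,11); next start ≥ 11 → (15,16); next start ≥ 16 → (16,17); next start ≥ 17 → (18,20).
Selected: (1,4) (6,7) (8,11) (15,16) (16,17) (18,20)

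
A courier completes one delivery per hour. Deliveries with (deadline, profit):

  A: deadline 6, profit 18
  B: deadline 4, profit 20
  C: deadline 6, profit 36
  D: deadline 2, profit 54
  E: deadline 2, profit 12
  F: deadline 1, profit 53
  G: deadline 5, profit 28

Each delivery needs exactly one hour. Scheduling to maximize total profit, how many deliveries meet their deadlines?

Profit order: D=54 F=53 C=36 G=28 B=20 A=18 E=12
Assign: D→slot 2, F→slot 1, C→slot 6, G→slot 5, B→slot 4, A→slot 3, E skipped.
Slots: [1:F] [2:D] [3:A] [4:B] [5:G] [6:C]
6 of 7 scheduled.

6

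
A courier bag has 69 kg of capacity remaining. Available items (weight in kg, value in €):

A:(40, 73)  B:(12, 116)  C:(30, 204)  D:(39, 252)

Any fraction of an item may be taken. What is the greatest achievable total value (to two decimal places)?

Order: B (116/12=9.67) > C (204/30=6.80) > D (252/39=6.46) > A (73/40=1.82)
Fill: take B (12 @ 116) → take C (30 @ 204) → take 27/39 of D → 174.46; 69/69 used.
Total value = 494.46

494.46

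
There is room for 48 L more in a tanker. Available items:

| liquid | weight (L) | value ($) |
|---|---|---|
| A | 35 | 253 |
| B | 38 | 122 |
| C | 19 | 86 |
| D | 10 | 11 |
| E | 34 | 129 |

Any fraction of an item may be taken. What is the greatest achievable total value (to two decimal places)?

Sort by value per unit weight and fill in that order.
Order: A (253/35=7.23) > C (86/19=4.53) > E (129/34=3.79) > B (122/38=3.21) > D (11/10=1.10)
Fill: take A (35 @ 253) → take 13/19 of C → 58.84; 48/48 used.
Total value = 311.84

311.84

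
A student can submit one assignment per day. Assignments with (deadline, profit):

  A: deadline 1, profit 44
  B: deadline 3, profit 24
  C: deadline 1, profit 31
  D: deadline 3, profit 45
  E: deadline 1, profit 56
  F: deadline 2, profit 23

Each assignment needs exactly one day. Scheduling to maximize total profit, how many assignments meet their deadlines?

By profit: E(d1,56), D(d3,45), A(d1,44), C(d1,31), B(d3,24), F(d2,23)
E→slot 1; D→slot 3; A skipped; C skipped; B→slot 2; F skipped.
3 of 6 scheduled.

3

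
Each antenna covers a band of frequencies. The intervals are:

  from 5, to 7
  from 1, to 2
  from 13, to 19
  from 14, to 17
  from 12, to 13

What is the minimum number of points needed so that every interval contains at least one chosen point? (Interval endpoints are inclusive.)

Process intervals by earliest right end; each time one isn't hit yet, stab at its right endpoint.
Sorted: [1,2] [5,7] [12,13] [14,17] [13,19]
{[1,2]} hit by 2; {[5,7]} hit by 7; {[12,13]} hit by 13; {[14,17],[13,19]} hit by 17.
Points: 2, 7, 13, 17 (4 total).

4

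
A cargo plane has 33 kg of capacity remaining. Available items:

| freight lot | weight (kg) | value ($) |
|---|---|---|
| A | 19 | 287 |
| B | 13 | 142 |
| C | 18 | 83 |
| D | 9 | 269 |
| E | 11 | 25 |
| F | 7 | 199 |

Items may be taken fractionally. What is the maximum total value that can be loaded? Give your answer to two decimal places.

Sort by value per unit weight and fill in that order.
Order: D (269/9=29.89) > F (199/7=28.43) > A (287/19=15.11) > B (142/13=10.92) > C (83/18=4.61) > E (25/11=2.27)
Fill: take D (9 @ 269) → take F (7 @ 199) → take 17/19 of A → 256.79; 33/33 used.
Total value = 724.79

724.79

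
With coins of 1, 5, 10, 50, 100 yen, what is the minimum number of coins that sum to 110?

Use the largest denomination that fits, subtract, and repeat.
110 = 1×100 + 1×10
Total coins = 1 + 1 = 2

2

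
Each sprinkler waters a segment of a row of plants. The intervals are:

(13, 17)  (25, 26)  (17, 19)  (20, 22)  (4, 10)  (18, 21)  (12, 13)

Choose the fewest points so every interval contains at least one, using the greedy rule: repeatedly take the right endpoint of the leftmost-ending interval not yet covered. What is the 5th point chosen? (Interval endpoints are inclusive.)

By right end: [4,10]  [12,13]  [13,17]  [17,19]  [18,21]  [20,22]  [25,26]
[4,10] uncovered → point at 10; [12,13] uncovered → point at 13; [17,19] uncovered → point at 19; [20,22] uncovered → point at 22; [25,26] uncovered → point at 26.
Points: 10, 13, 19, 22, 26 (5 total).

26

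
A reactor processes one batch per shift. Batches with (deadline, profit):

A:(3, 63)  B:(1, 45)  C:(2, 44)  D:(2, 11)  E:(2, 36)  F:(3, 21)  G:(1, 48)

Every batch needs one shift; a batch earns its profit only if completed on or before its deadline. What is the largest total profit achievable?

155

Sort by profit descending; place each in the latest free slot ≤ its deadline.
Profit order: A=63 G=48 B=45 C=44 E=36 F=21 D=11
Assign: A→slot 3, G→slot 1, B skipped, C→slot 2, E skipped, F skipped, D skipped.
Slots: [1:G] [2:C] [3:A]
Profit = 48 + 44 + 63 = 155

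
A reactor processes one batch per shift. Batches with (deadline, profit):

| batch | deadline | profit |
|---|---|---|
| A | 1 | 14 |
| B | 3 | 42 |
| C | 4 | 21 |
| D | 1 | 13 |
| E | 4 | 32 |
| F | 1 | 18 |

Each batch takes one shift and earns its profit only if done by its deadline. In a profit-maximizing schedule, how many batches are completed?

By profit: B(d3,42), E(d4,32), C(d4,21), F(d1,18), A(d1,14), D(d1,13)
B→slot 3; E→slot 4; C→slot 2; F→slot 1; A skipped; D skipped.
4 of 6 scheduled.

4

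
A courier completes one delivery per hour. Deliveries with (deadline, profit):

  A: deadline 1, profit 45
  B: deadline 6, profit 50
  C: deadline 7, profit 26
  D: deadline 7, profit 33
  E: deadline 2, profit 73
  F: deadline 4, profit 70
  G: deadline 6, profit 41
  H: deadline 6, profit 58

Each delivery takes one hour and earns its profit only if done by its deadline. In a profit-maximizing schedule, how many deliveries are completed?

Sort by profit descending; place each in the latest free slot ≤ its deadline.
Profit order: E=73 F=70 H=58 B=50 A=45 G=41 D=33 C=26
Assign: E→slot 2, F→slot 4, H→slot 6, B→slot 5, A→slot 1, G→slot 3, D→slot 7, C skipped.
Slots: [1:A] [2:E] [3:G] [4:F] [5:B] [6:H] [7:D]
7 of 8 scheduled.

7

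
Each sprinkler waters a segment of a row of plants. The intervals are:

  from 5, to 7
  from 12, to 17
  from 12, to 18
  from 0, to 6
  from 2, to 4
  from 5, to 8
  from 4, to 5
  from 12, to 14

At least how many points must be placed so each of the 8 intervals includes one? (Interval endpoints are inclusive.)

3

Sorted: [2,4] [4,5] [0,6] [5,7] [5,8] [12,14] [12,17] [12,18]
{[2,4],[4,5],[0,6]} hit by 4; {[5,7],[5,8]} hit by 7; {[12,14],[12,17],[12,18]} hit by 14.
Points: 4, 7, 14 (3 total).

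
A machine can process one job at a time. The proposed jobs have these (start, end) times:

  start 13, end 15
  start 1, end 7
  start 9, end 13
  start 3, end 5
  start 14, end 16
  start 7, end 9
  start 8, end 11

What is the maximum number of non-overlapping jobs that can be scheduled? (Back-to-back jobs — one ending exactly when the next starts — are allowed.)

4

Greedy by earliest finish: after sorting by end time, pick each interval compatible with the last pick.
Sorted by end: (3,5)  (1,7)  (7,9)  (8,11)  (9,13)  (13,15)  (14,16)
take (3,5); take (7,9); take (9,13); take (13,15); skip (14,16).
Selected 4 jobs.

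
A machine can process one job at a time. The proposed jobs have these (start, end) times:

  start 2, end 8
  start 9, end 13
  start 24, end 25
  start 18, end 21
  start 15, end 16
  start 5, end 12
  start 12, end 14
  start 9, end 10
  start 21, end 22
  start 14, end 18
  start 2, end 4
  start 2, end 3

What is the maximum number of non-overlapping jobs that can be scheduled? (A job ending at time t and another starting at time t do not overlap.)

Greedy by earliest finish: after sorting by end time, pick each interval compatible with the last pick.
By end time: (2,3), (2,4), (2,8), (9,10), (5,12), (9,13), (12,14), (15,16), (14,18), (18,21), (21,22), (24,25).
Pick (2,3); next start ≥ 3 → (9,10); next start ≥ 10 → (12,14); next start ≥ 14 → (15,16); next start ≥ 16 → (18,21); next start ≥ 21 → (21,22); next start ≥ 22 → (24,25).
Selected 7 jobs.

7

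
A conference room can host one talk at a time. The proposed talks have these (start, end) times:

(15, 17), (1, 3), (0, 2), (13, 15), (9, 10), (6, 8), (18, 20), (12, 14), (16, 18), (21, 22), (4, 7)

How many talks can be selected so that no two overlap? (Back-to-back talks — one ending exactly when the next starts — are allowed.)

7

Greedy by earliest finish: after sorting by end time, pick each interval compatible with the last pick.
Sorted by end: (0,2)  (1,3)  (4,7)  (6,8)  (9,10)  (12,14)  (13,15)  (15,17)  (16,18)  (18,20)  (21,22)
take (0,2); take (4,7); skip (6,8); take (9,10); take (12,14); skip (13,15); take (15,17); skip (16,18); take (18,20); take (21,22).
Selected 7 talks.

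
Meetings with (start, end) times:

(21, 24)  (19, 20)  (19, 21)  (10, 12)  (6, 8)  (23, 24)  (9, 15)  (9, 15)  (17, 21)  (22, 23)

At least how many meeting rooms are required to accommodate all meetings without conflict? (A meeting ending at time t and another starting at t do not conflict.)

starts: [6, 9, 9, 10, 17, 19, 19, 21, 22, 23]
ends:   [8, 12, 15, 15, 20, 21, 21, 23, 24, 24]
s6→1 e8→0 s9→1 s9→2 s10→3  — peak 3.

3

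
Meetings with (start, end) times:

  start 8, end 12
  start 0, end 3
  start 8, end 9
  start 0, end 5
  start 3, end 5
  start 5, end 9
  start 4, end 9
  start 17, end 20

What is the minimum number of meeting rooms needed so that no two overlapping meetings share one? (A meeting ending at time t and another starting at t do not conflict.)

4

Count concurrent intervals with a sweep; the peak is the room count.
starts: [0, 0, 3, 4, 5, 8, 8, 17]
ends:   [3, 5, 5, 9, 9, 9, 12, 20]
s0→1 s0→2 e3→1 s3→2 s4→3 e5→2 e5→1 s5→2 s8→3 s8→4  — peak 4.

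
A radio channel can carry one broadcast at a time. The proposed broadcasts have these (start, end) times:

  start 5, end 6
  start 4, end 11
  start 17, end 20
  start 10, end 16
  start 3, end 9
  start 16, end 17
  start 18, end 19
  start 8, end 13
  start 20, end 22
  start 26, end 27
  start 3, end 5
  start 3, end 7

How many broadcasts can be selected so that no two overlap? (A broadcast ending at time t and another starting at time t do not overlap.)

7

By end time: (3,5), (5,6), (3,7), (3,9), (4,11), (8,13), (10,16), (16,17), (18,19), (17,20), (20,22), (26,27).
Pick (3,5); next start ≥ 5 → (5,6); next start ≥ 6 → (8,13); next start ≥ 13 → (16,17); next start ≥ 17 → (18,19); next start ≥ 19 → (20,22); next start ≥ 22 → (26,27).
Selected 7 broadcasts.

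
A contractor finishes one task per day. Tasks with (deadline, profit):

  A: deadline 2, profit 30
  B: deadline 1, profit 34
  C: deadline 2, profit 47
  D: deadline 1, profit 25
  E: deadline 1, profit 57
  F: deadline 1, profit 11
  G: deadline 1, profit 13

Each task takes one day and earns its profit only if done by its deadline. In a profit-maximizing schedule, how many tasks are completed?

2

Sort by profit descending; place each in the latest free slot ≤ its deadline.
Profit order: E=57 C=47 B=34 A=30 D=25 G=13 F=11
Assign: E→slot 1, C→slot 2, B skipped, A skipped, D skipped, G skipped, F skipped.
Slots: [1:E] [2:C]
2 of 7 scheduled.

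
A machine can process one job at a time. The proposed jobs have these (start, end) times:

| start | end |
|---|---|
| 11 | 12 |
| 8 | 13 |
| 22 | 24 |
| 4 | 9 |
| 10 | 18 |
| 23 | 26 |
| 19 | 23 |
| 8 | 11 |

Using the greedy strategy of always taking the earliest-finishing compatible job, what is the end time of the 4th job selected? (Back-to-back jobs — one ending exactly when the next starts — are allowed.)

By end time: (4,9), (8,11), (11,12), (8,13), (10,18), (19,23), (22,24), (23,26).
Pick (4,9); next start ≥ 9 → (11,12); next start ≥ 12 → (19,23); next start ≥ 23 → (23,26).
Selected: (4,9) (11,12) (19,23) (23,26)

26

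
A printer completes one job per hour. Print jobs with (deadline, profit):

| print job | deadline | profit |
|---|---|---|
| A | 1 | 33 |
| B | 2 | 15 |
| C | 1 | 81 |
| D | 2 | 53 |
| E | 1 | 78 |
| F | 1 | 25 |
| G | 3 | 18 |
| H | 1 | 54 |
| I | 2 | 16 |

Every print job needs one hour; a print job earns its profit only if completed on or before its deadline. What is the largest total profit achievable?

By profit: C(d1,81), E(d1,78), H(d1,54), D(d2,53), A(d1,33), F(d1,25), G(d3,18), I(d2,16), B(d2,15)
C→slot 1; E skipped; H skipped; D→slot 2; A skipped; F skipped; G→slot 3; I skipped; B skipped.
Profit = 81 + 53 + 18 = 152

152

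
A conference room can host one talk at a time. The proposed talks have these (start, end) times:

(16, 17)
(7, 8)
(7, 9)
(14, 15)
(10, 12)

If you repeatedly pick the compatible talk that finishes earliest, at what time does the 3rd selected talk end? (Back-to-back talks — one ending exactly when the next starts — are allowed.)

Sort by end time and greedily take each interval whose start is ≥ the last chosen end.
Sorted by end: (7,8)  (7,9)  (10,12)  (14,15)  (16,17)
take (7,8); take (10,12); take (14,15); take (16,17).
Selected: (7,8) (10,12) (14,15) (16,17)

15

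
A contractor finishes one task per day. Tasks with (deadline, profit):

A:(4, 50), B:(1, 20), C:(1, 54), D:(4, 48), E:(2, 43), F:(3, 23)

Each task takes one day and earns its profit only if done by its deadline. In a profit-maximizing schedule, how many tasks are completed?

Profit order: C=54 A=50 D=48 E=43 F=23 B=20
Assign: C→slot 1, A→slot 4, D→slot 3, E→slot 2, F skipped, B skipped.
Slots: [1:C] [2:E] [3:D] [4:A]
4 of 6 scheduled.

4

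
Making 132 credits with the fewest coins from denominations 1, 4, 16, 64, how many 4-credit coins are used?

Use the largest denomination that fits, subtract, and repeat.
132 − 2×64→4 − 1×4→0
Count of 4: 1

1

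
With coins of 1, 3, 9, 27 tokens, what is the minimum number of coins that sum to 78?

6

78 − 2×27→24 − 2×9→6 − 2×3→0
Total coins = 2 + 2 + 2 = 6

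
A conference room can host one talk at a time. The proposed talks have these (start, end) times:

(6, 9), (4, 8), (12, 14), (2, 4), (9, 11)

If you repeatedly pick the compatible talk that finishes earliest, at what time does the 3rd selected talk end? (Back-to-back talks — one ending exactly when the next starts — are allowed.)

11

Greedy by earliest finish: after sorting by end time, pick each interval compatible with the last pick.
Sorted by end: (2,4)  (4,8)  (6,9)  (9,11)  (12,14)
take (2,4); take (4,8); take (9,11); take (12,14).
Selected: (2,4) (4,8) (9,11) (12,14)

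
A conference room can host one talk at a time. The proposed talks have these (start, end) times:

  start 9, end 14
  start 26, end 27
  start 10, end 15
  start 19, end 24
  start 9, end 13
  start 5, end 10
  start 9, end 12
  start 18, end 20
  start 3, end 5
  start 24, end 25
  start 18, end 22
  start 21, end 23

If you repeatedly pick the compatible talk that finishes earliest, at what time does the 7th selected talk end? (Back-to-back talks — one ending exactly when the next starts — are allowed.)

27

Order by finish time; keep every interval that doesn't clash with the previous kept one.
By end time: (3,5), (5,10), (9,12), (9,13), (9,14), (10,15), (18,20), (18,22), (21,23), (19,24), (24,25), (26,27).
Pick (3,5); next start ≥ 5 → (5,10); next start ≥ 10 → (10,15); next start ≥ 15 → (18,20); next start ≥ 20 → (21,23); next start ≥ 23 → (24,25); next start ≥ 25 → (26,27).
Selected: (3,5) (5,10) (10,15) (18,20) (21,23) (24,25) (26,27)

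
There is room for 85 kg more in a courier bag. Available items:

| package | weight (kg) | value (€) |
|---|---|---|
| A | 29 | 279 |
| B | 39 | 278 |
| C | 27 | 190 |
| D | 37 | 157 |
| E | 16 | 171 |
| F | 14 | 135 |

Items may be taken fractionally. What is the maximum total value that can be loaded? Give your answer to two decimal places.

770.33

Sort by value per unit weight and fill in that order.
Order: E (171/16=10.69) > F (135/14=9.64) > A (279/29=9.62) > B (278/39=7.13) > C (190/27=7.04) > D (157/37=4.24)
Fill: take E (16 @ 171) → take F (14 @ 135) → take A (29 @ 279) → take 26/39 of B → 185.33; 85/85 used.
Total value = 770.33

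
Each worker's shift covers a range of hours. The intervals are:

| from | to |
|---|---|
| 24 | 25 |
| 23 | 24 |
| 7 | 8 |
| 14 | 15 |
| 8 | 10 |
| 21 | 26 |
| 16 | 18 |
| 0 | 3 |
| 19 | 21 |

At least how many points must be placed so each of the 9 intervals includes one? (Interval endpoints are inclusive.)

Process intervals by earliest right end; each time one isn't hit yet, stab at its right endpoint.
By right end: [0,3]  [7,8]  [8,10]  [14,15]  [16,18]  [19,21]  [23,24]  [24,25]  [21,26]
[0,3] uncovered → point at 3; [7,8] uncovered → point at 8; [14,15] uncovered → point at 15; [16,18] uncovered → point at 18; [19,21] uncovered → point at 21; [23,24] uncovered → point at 24.
Points: 3, 8, 15, 18, 21, 24 (6 total).

6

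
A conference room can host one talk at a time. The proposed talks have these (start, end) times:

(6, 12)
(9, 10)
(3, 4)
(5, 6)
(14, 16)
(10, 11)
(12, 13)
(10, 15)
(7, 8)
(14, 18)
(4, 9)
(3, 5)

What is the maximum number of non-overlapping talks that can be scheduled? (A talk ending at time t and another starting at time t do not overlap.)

7

Sort by end time and greedily take each interval whose start is ≥ the last chosen end.
Sorted by end: (3,4)  (3,5)  (5,6)  (7,8)  (4,9)  (9,10)  (10,11)  (6,12)  (12,13)  (10,15)  (14,16)  (14,18)
take (3,4); take (5,6); take (7,8); take (9,10); take (10,11); skip (6,12); take (12,13); take (14,16).
Selected 7 talks.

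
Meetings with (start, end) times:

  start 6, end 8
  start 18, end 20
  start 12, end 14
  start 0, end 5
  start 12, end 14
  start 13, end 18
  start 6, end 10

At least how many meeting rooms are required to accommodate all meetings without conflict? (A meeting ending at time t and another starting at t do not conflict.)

3

Count concurrent intervals with a sweep; the peak is the room count.
starts: [0, 6, 6, 12, 12, 13, 18]
ends:   [5, 8, 10, 14, 14, 18, 20]
s0→1 e5→0 s6→1 s6→2 e8→1 e10→0 s12→1 s12→2 s13→3  — peak 3.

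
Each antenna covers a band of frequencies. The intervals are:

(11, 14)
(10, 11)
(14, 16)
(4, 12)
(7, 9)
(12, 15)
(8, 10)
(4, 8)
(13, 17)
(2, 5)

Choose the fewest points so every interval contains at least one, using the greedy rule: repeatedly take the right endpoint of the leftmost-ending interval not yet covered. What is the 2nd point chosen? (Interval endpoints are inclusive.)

Sort by right endpoint; whenever an interval is uncovered, place a point at its right end.
By right end: [2,5]  [4,8]  [7,9]  [8,10]  [10,11]  [4,12]  [11,14]  [12,15]  [14,16]  [13,17]
[2,5] uncovered → point at 5; [7,9] uncovered → point at 9; [10,11] uncovered → point at 11; [12,15] uncovered → point at 15.
Points: 5, 9, 11, 15 (4 total).

9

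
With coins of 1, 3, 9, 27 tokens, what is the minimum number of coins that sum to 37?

3

Use the largest denomination that fits, subtract, and repeat.
37 − 1×27→10 − 1×9→1 − 1×1→0
Total coins = 1 + 1 + 1 = 3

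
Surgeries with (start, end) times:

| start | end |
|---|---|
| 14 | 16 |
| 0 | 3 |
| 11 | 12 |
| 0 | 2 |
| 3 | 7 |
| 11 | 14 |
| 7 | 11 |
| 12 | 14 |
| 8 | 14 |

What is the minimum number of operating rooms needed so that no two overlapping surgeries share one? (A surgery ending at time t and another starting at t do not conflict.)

3

Events (time:±→running): 0:+→1 0:+→2 2:-→1 3:-→0 3:+→1 7:-→0 7:+→1 8:+→2 11:-→1 11:+→2 11:+→3 … peak 3.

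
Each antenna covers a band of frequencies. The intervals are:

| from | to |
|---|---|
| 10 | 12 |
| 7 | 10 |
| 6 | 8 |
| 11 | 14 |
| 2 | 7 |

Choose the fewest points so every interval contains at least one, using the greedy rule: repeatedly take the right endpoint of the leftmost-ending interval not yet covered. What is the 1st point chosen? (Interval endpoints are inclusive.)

7

Process intervals by earliest right end; each time one isn't hit yet, stab at its right endpoint.
By right end: [2,7]  [6,8]  [7,10]  [10,12]  [11,14]
[2,7] uncovered → point at 7; [10,12] uncovered → point at 12.
Points: 7, 12 (2 total).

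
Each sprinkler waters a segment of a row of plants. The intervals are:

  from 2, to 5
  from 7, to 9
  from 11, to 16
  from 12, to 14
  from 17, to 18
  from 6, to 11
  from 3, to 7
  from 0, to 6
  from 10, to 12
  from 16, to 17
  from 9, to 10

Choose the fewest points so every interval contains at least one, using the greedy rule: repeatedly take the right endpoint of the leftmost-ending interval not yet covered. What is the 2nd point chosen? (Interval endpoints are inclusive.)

9

Process intervals by earliest right end; each time one isn't hit yet, stab at its right endpoint.
By right end: [2,5]  [0,6]  [3,7]  [7,9]  [9,10]  [6,11]  [10,12]  [12,14]  [11,16]  [16,17]  [17,18]
[2,5] uncovered → point at 5; [7,9] uncovered → point at 9; [10,12] uncovered → point at 12; [16,17] uncovered → point at 17.
Points: 5, 9, 12, 17 (4 total).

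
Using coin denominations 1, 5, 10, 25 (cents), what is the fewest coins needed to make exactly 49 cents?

7

Greedy: take as many of the largest coin as possible, then repeat with the remainder.
49 = 1×25 + 2×10 + 4×1
Total coins = 1 + 2 + 4 = 7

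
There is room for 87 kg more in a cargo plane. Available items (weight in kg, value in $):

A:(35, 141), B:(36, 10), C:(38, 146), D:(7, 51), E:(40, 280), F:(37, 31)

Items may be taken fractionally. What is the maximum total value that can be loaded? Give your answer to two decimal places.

491.21

Order: D (51/7=7.29) > E (280/40=7.00) > A (141/35=4.03) > C (146/38=3.84) > F (31/37=0.84) > B (10/36=0.28)
Fill: take D (7 @ 51) → take E (40 @ 280) → take A (35 @ 141) → take 5/38 of C → 19.21; 87/87 used.
Total value = 491.21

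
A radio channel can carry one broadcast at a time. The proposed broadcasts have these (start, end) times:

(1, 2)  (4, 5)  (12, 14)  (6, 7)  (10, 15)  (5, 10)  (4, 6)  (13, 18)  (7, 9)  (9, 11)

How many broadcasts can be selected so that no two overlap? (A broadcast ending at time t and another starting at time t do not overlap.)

Sorted by end: (1,2)  (4,5)  (4,6)  (6,7)  (7,9)  (5,10)  (9,11)  (12,14)  (10,15)  (13,18)
take (1,2); take (4,5); take (6,7); take (7,9); take (9,11); take (12,14); skip (13,18).
Selected 6 broadcasts.

6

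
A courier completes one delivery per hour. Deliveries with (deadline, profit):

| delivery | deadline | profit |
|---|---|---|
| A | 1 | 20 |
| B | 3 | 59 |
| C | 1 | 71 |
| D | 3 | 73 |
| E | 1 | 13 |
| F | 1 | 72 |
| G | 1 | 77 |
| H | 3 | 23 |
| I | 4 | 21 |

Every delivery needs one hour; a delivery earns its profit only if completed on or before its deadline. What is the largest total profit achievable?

230

Profit order: G=77 D=73 F=72 C=71 B=59 H=23 I=21 A=20 E=13
Assign: G→slot 1, D→slot 3, F skipped, C skipped, B→slot 2, H skipped, I→slot 4, A skipped, E skipped.
Slots: [1:G] [2:B] [3:D] [4:I]
Profit = 77 + 59 + 73 + 21 = 230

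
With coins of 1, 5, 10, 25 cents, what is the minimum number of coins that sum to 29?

5

Use the largest denomination that fits, subtract, and repeat.
29 = 1×25 + 4×1
Total coins = 1 + 4 = 5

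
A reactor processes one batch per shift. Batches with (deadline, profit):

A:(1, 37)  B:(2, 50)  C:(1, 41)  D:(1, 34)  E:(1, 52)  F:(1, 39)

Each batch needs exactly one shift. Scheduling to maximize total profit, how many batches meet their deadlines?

2

By profit: E(d1,52), B(d2,50), C(d1,41), F(d1,39), A(d1,37), D(d1,34)
E→slot 1; B→slot 2; C skipped; F skipped; A skipped; D skipped.
2 of 6 scheduled.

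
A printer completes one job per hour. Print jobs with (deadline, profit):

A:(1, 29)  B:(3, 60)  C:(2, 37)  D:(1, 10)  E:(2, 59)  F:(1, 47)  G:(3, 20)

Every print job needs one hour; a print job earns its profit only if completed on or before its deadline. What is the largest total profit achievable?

Take jobs in profit order; each goes to the latest open slot no later than its deadline.
Profit order: B=60 E=59 F=47 C=37 A=29 G=20 D=10
Assign: B→slot 3, E→slot 2, F→slot 1, C skipped, A skipped, G skipped, D skipped.
Slots: [1:F] [2:E] [3:B]
Profit = 47 + 59 + 60 = 166

166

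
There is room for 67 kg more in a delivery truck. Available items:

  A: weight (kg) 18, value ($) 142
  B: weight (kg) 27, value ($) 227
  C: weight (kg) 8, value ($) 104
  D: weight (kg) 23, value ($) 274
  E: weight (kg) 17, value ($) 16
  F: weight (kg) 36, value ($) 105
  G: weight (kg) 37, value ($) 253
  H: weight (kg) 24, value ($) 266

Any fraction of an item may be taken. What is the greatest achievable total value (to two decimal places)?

Sort by value per unit weight and fill in that order.
Ratios (sorted): C 13.00, D 11.91, H 11.08, B 8.41, A 7.89, G 6.84, F 2.92, E 0.94
take C (8 @ 104); take D (23 @ 274); take H (24 @ 266); take 12/27 of B → 100.89. Capacity used 67/67.
Total value = 744.89

744.89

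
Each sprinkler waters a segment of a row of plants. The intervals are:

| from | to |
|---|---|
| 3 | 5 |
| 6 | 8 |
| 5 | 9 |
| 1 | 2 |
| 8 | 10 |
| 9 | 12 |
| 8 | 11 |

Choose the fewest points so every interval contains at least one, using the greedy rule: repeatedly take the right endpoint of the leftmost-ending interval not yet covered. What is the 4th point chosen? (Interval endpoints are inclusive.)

12

Sorted: [1,2] [3,5] [6,8] [5,9] [8,10] [8,11] [9,12]
{[1,2]} hit by 2; {[3,5]} hit by 5; {[6,8],[5,9],[8,10],[8,11]} hit by 8; {[9,12]} hit by 12.
Points: 2, 5, 8, 12 (4 total).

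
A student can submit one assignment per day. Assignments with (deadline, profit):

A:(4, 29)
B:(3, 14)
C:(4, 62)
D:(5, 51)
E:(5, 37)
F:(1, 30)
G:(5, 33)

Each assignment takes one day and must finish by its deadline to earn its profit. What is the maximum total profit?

213

By profit: C(d4,62), D(d5,51), E(d5,37), G(d5,33), F(d1,30), A(d4,29), B(d3,14)
C→slot 4; D→slot 5; E→slot 3; G→slot 2; F→slot 1; A skipped; B skipped.
Profit = 30 + 33 + 37 + 62 + 51 = 213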